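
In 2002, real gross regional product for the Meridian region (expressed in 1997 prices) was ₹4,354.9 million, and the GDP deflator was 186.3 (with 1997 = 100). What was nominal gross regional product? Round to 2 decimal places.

₹8,113.18 million

Nominal gross regional product = Real × (GDP deflator/100) = 4354.9 × 1.863 = 8113.18.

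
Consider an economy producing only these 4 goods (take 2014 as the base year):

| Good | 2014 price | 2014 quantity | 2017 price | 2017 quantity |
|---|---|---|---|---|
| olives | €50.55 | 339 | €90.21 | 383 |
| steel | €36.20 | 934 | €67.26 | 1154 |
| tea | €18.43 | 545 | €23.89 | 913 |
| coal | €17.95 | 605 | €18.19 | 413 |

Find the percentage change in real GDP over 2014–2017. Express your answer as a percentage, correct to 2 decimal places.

18.82%

Real GDP 2014 = Nominal GDP 2014 = 50.55·339 + 36.20·934 + 18.43·545 + 17.95·605 = 71851.35.
Real GDP 2017 (at 2014 prices) = 50.55·383 + 36.20·1154 + 18.43·913 + 17.95·413 = 85375.39.
Real growth = 85375.39/71851.35 − 1 = 0.1882.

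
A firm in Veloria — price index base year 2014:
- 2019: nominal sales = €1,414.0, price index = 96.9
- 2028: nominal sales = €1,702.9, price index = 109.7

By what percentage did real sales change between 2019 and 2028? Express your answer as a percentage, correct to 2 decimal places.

Real sales 2019 = 1414.0 / 0.969 = 1459.24.
Real sales 2028 = 1702.9 / 1.097 = 1552.32.
Real growth = 1552.32 / 1459.24 − 1 = 0.0638.

6.38%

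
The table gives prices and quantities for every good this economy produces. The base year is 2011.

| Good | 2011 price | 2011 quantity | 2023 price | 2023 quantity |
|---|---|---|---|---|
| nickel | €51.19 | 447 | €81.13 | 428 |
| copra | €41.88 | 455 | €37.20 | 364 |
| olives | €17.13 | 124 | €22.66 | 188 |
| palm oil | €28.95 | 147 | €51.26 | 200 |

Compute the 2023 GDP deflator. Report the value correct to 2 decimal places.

135.99

Nominal GDP 2023 = 81.13·428 + 37.20·364 + 22.66·188 + 51.26·200 = 62776.52.
Real GDP 2023 (at 2011 prices) = 51.19·428 + 41.88·364 + 17.13·188 + 28.95·200 = 46164.08.
Deflator = Nominal/Real × 100 = 62776.52/46164.08 × 100 = 135.986.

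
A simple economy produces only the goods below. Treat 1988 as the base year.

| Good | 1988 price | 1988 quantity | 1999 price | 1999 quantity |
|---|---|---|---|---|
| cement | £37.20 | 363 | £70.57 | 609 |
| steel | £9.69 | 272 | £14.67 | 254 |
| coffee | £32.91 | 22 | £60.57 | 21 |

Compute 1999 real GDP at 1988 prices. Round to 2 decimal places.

Real GDP 1999 = Σ (p_1988 × q_1999) = 37.20·609 + 9.69·254 + 32.91·21 = 25807.17.

£25807.17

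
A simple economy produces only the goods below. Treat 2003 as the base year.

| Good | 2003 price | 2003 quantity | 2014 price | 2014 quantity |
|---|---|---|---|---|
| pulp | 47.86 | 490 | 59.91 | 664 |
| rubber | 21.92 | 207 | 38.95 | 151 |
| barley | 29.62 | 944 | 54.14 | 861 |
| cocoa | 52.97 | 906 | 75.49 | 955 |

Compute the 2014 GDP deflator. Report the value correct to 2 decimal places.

147.84

Nominal GDP 2014 = 59.91·664 + 38.95·151 + 54.14·861 + 75.49·955 = 164369.18.
Real GDP 2014 (at 2003 prices) = 47.86·664 + 21.92·151 + 29.62·861 + 52.97·955 = 111178.13.
Deflator = Nominal/Real × 100 = 164369.18/111178.13 × 100 = 147.843.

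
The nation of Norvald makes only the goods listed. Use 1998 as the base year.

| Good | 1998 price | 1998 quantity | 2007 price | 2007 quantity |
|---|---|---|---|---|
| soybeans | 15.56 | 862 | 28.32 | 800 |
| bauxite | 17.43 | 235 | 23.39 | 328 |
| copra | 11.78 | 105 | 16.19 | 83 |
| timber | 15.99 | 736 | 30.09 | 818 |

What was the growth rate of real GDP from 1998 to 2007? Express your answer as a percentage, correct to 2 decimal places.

5.60%

Real GDP 1998 = Nominal GDP 1998 = 15.56·862 + 17.43·235 + 11.78·105 + 15.99·736 = 30514.31.
Real GDP 2007 (at 1998 prices) = 15.56·800 + 17.43·328 + 11.78·83 + 15.99·818 = 32222.60.
Real growth = 32222.60/30514.31 − 1 = 0.0560.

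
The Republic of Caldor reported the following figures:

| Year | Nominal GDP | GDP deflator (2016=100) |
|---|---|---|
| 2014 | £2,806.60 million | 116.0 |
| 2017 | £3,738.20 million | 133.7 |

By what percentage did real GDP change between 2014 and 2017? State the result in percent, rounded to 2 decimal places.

Deflate each year: 2014 → 2806.60/1.160 = 2419.48; 2017 → 3738.20/1.337 = 2795.96.
So real GDP changed by 2795.96/2419.48 − 1 = 0.1556, i.e. 15.56%.

15.56%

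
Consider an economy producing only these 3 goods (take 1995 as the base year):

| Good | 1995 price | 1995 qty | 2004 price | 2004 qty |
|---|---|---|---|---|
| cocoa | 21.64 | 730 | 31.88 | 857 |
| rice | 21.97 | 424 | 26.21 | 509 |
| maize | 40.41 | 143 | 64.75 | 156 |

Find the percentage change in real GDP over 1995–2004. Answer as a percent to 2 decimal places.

Real GDP 1995 = Nominal GDP 1995 = 21.64·730 + 21.97·424 + 40.41·143 = 30891.11.
Real GDP 2004 (at 1995 prices) = 21.64·857 + 21.97·509 + 40.41·156 = 36032.17.
Real growth = 36032.17/30891.11 − 1 = 0.1664.

16.64%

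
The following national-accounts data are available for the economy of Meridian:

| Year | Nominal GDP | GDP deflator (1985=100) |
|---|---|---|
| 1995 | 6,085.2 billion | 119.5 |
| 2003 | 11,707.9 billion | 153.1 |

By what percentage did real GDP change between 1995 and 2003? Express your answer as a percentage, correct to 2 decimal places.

50.17%

Real GDP 1995 = 6085.2 / 1.195 = 5092.22.
Real GDP 2003 = 11707.9 / 1.531 = 7647.22.
Real growth = 7647.22 / 5092.22 − 1 = 0.5017.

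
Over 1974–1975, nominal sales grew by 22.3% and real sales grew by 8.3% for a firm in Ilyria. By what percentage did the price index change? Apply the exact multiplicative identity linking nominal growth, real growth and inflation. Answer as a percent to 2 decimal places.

(1 + g_nom) = (1 + g_real)(1 + π), so π = 1.2230 / 1.0830 − 1 = 0.12927.

12.93%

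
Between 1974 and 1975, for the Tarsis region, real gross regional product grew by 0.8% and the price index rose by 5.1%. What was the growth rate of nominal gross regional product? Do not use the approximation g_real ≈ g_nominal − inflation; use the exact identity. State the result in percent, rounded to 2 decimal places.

5.94%

(1 + g_nom) = (1 + g_real)(1 + π) = 1.0080 × 1.0510 = 1.05941.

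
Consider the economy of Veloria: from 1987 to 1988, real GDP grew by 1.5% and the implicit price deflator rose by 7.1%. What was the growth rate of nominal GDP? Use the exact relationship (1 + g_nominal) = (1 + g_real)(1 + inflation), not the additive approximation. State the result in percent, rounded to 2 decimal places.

8.71%

(1 + g_nom) = (1 + g_real)(1 + π) = 1.0150 × 1.0710 = 1.08707.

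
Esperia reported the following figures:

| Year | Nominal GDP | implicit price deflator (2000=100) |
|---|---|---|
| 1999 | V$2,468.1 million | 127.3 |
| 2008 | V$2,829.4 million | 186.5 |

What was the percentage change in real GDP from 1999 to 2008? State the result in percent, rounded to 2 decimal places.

-21.75%

Deflate each year: 1999 → 2468.1/1.273 = 1938.81; 2008 → 2829.4/1.865 = 1517.10.
So real GDP changed by 1517.10/1938.81 − 1 = -0.2175, i.e. -21.75%.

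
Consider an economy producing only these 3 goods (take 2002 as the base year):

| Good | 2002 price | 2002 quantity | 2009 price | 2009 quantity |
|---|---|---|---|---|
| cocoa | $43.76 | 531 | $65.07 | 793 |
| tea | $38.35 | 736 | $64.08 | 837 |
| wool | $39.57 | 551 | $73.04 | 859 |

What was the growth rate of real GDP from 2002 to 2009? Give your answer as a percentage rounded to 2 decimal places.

37.57%

Real GDP 2002 = Nominal GDP 2002 = 43.76·531 + 38.35·736 + 39.57·551 = 73265.23.
Real GDP 2009 (at 2002 prices) = 43.76·793 + 38.35·837 + 39.57·859 = 100791.26.
Real growth = 100791.26/73265.23 − 1 = 0.3757.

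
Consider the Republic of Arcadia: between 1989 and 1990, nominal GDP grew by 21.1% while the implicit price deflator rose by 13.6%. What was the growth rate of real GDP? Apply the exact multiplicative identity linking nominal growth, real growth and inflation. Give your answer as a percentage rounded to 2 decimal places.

(1 + g_nom) = (1 + g_real)(1 + π), so g_real = 1.2110 / 1.1360 − 1 = 0.06602.

6.60%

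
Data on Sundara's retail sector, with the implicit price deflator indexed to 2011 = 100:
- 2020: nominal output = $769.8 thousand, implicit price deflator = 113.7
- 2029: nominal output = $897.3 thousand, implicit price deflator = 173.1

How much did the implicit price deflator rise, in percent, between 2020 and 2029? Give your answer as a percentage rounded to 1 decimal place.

Price-level change = 173.1 / 113.7 − 1 = 0.5224.

52.2%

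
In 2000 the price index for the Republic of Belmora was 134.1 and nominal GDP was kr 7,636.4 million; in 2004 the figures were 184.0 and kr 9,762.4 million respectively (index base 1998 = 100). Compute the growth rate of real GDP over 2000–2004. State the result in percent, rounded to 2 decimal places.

Deflate each year: 2000 → 7636.4/1.341 = 5694.56; 2004 → 9762.4/1.840 = 5305.65.
So real GDP changed by 5305.65/5694.56 − 1 = -0.0683, i.e. -6.83%.

-6.83%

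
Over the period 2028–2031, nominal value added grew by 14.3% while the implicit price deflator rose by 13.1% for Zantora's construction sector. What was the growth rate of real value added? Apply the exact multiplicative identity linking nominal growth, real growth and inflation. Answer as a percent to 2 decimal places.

1.06%

(1 + g_nom) = (1 + g_real)(1 + π), so g_real = 1.1430 / 1.1310 − 1 = 0.01061.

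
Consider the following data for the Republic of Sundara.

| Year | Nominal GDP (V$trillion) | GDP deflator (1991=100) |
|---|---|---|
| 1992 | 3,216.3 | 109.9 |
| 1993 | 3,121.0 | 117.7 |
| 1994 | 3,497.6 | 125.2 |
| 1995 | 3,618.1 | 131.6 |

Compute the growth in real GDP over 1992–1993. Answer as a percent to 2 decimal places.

Real GDP 1992 = 3216.3/1.099 = 2926.57.
Real GDP 1993 = 3121.0/1.177 = 2651.66.
Change = 2651.66/2926.57 − 1 = -0.0939.

-9.39%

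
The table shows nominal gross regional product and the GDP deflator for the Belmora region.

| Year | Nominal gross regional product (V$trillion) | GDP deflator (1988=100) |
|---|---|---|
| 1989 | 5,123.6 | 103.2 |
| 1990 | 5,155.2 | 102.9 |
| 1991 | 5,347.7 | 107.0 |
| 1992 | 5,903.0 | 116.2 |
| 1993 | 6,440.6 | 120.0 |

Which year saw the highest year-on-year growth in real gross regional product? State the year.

1993

1990: real = 5155.2/1.029 = 5009.91; growth vs 1989 (4964.73) = 0.91%.
1991: real = 5347.7/1.070 = 4997.85; growth vs 1990 (5009.91) = -0.24%.
1992: real = 5903.0/1.162 = 5080.03; growth vs 1991 (4997.85) = 1.64%.
1993: real = 6440.6/1.200 = 5367.17; growth vs 1992 (5080.03) = 5.65%.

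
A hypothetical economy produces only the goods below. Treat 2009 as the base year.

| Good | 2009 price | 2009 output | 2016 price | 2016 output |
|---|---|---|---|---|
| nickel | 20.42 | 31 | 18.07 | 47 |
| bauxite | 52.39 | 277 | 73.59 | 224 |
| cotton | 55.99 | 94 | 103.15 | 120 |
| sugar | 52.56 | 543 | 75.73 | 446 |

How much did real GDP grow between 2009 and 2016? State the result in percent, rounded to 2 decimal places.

-12.45%

Real GDP 2009 = Nominal GDP 2009 = 20.42·31 + 52.39·277 + 55.99·94 + 52.56·543 = 48948.19.
Real GDP 2016 (at 2009 prices) = 20.42·47 + 52.39·224 + 55.99·120 + 52.56·446 = 42855.66.
Real growth = 42855.66/48948.19 − 1 = -0.1245.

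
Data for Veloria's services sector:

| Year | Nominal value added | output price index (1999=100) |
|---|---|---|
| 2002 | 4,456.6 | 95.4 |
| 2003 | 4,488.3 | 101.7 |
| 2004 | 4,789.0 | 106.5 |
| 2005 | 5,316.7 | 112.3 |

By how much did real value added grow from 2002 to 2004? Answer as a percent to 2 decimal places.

Real value added 2002 = 4456.6/0.954 = 4671.49.
Real value added 2004 = 4789.0/1.065 = 4496.71.
Change = 4496.71/4671.49 − 1 = -0.0374.

-3.74%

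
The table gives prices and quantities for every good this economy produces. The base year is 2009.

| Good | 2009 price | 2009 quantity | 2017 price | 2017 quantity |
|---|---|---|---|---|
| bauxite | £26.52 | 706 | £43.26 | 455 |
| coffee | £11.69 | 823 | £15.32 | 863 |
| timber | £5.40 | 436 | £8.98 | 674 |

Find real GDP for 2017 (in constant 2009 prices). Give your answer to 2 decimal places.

Real GDP 2017 = Σ (p_2009 × q_2017) = 26.52·455 + 11.69·863 + 5.40·674 = 25794.67.

£25794.67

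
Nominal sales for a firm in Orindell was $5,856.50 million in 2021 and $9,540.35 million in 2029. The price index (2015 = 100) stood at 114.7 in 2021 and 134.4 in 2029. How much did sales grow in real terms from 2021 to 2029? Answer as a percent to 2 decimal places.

Deflate each year: 2021 → 5856.50/1.147 = 5105.93; 2029 → 9540.35/1.344 = 7098.47.
So real sales changed by 7098.47/5105.93 − 1 = 0.3902, i.e. 39.02%.

39.02%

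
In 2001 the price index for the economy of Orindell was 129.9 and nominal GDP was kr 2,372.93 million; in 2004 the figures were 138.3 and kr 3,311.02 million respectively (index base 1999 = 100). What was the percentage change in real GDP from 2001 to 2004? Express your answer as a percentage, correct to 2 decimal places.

31.06%

Deflate each year: 2001 → 2372.93/1.299 = 1826.74; 2004 → 3311.02/1.383 = 2394.09.
So real GDP changed by 2394.09/1826.74 − 1 = 0.3106, i.e. 31.06%.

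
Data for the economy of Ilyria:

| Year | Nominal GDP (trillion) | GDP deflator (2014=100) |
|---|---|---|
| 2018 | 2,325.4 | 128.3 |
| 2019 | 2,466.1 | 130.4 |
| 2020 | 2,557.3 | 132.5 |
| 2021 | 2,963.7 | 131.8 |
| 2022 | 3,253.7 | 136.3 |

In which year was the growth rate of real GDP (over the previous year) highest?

2019: real = 2466.1/1.304 = 1891.18; growth vs 2018 (1812.47) = 4.34%.
2020: real = 2557.3/1.325 = 1930.04; growth vs 2019 (1891.18) = 2.05%.
2021: real = 2963.7/1.318 = 2248.63; growth vs 2020 (1930.04) = 16.51%.
2022: real = 3253.7/1.363 = 2387.16; growth vs 2021 (2248.63) = 6.16%.

2021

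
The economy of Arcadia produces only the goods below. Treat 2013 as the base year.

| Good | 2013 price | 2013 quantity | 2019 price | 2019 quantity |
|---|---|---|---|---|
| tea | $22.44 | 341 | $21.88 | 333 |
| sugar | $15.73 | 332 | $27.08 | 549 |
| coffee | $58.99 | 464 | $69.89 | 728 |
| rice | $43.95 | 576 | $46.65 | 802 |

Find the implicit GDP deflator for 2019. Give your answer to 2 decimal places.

117.12

Nominal GDP 2019 = 21.88·333 + 27.08·549 + 69.89·728 + 46.65·802 = 110446.18.
Real GDP 2019 (at 2013 prices) = 22.44·333 + 15.73·549 + 58.99·728 + 43.95·802 = 94300.91.
Deflator = Nominal/Real × 100 = 110446.18/94300.91 × 100 = 117.121.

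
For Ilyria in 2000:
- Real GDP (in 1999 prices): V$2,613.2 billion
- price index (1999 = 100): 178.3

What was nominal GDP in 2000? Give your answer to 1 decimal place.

Nominal GDP = Real × (price index/100) = 2613.2 × 1.783 = 4659.34.

V$4,659.3 billion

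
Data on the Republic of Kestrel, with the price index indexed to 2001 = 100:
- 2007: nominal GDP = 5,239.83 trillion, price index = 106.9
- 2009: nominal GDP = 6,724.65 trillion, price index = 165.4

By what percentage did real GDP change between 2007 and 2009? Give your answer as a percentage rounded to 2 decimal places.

Deflate each year: 2007 → 5239.83/1.069 = 4901.62; 2009 → 6724.65/1.654 = 4065.69.
So real GDP changed by 4065.69/4901.62 − 1 = -0.1705, i.e. -17.05%.

-17.05%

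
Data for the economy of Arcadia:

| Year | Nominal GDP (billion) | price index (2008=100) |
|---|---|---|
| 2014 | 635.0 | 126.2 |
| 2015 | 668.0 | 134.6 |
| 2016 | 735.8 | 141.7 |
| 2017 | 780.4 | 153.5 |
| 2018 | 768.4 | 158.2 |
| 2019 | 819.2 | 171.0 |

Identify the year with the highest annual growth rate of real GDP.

2015: real = 668.0/1.346 = 496.29; growth vs 2014 (503.17) = -1.37%.
2016: real = 735.8/1.417 = 519.27; growth vs 2015 (496.29) = 4.63%.
2017: real = 780.4/1.535 = 508.40; growth vs 2016 (519.27) = -2.09%.
2018: real = 768.4/1.582 = 485.71; growth vs 2017 (508.40) = -4.46%.
2019: real = 819.2/1.710 = 479.06; growth vs 2018 (485.71) = -1.37%.

2016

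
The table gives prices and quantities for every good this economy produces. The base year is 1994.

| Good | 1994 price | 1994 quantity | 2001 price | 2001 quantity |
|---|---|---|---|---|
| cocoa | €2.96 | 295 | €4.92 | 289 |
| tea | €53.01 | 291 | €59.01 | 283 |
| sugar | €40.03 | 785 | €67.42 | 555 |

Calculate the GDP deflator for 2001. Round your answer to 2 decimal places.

Nominal GDP 2001 = 4.92·289 + 59.01·283 + 67.42·555 = 55539.81.
Real GDP 2001 (at 1994 prices) = 2.96·289 + 53.01·283 + 40.03·555 = 38073.92.
Deflator = Nominal/Real × 100 = 55539.81/38073.92 × 100 = 145.874.

145.87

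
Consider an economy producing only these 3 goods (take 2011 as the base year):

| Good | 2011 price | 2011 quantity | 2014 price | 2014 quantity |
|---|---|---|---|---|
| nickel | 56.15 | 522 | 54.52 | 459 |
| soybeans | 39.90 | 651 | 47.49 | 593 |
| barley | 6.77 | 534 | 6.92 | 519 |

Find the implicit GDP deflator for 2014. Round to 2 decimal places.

107.23

Nominal GDP 2014 = 54.52·459 + 47.49·593 + 6.92·519 = 56777.73.
Real GDP 2014 (at 2011 prices) = 56.15·459 + 39.90·593 + 6.77·519 = 52947.18.
Deflator = Nominal/Real × 100 = 56777.73/52947.18 × 100 = 107.235.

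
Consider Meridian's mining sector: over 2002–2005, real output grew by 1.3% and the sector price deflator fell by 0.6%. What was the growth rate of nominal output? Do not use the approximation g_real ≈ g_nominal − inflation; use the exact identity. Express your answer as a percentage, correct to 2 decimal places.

0.69%

(1 + g_nom) = (1 + g_real)(1 + π) = 1.0130 × 0.9940 = 1.00692.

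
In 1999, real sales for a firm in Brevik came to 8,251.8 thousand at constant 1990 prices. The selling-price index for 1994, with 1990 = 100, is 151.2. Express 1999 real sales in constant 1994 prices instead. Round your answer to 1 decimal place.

12,476.7 thousand

Real sales in 1994 prices = Real sales in 1990 prices × (P_1994/P_1990) = 8251.8 × 1.512 = 12476.72.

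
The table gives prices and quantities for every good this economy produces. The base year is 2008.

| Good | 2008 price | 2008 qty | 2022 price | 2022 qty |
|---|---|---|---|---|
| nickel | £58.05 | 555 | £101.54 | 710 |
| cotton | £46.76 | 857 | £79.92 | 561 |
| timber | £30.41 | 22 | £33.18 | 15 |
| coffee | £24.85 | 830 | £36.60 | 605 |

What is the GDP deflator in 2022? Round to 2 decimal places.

168.28

Nominal GDP 2022 = 101.54·710 + 79.92·561 + 33.18·15 + 36.60·605 = 139569.22.
Real GDP 2022 (at 2008 prices) = 58.05·710 + 46.76·561 + 30.41·15 + 24.85·605 = 82938.26.
Deflator = Nominal/Real × 100 = 139569.22/82938.26 × 100 = 168.281.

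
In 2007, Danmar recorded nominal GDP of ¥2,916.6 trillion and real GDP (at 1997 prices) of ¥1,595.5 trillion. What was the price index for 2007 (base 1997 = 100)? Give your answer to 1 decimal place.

price index = (Nominal / Real) × 100 = 2916.6 / 1595.5 × 100 = 182.80.

182.8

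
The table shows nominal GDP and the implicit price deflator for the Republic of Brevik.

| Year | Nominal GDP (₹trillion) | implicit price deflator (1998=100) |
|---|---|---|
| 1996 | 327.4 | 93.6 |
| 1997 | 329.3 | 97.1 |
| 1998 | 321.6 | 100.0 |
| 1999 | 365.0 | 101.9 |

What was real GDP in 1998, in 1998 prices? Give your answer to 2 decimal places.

₹321.60 trillion

Real GDP 1998 = 321.6 / 1.000 = 321.60.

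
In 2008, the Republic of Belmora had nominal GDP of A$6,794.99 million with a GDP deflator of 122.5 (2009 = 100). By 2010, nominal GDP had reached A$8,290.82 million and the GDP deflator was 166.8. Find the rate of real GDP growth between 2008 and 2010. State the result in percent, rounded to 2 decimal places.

Deflate each year: 2008 → 6794.99/1.225 = 5546.93; 2010 → 8290.82/1.668 = 4970.52.
So real GDP changed by 4970.52/5546.93 − 1 = -0.1039, i.e. -10.39%.

-10.39%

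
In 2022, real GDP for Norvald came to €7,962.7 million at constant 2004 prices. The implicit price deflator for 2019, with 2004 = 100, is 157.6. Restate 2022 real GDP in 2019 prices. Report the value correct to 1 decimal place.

Real GDP in 2019 prices = Real GDP in 2004 prices × (P_2019/P_2004) = 7962.7 × 1.576 = 12549.22.

€12,549.2 million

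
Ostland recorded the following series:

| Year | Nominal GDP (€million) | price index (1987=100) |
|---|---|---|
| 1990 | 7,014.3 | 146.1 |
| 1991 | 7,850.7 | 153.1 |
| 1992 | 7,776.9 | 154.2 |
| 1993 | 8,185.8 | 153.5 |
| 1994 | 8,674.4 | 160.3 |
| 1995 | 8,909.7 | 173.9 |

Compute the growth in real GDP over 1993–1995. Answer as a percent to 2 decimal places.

Real GDP 1993 = 8185.8/1.535 = 5332.77.
Real GDP 1995 = 8909.7/1.739 = 5123.46.
Change = 5123.46/5332.77 − 1 = -0.0392.

-3.92%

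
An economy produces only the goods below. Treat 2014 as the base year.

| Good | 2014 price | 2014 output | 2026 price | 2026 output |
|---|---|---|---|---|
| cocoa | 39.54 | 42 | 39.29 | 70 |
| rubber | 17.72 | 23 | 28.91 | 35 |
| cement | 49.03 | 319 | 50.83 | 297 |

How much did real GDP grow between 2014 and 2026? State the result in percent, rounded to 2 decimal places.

1.36%

Real GDP 2014 = Nominal GDP 2014 = 39.54·42 + 17.72·23 + 49.03·319 = 17708.81.
Real GDP 2026 (at 2014 prices) = 39.54·70 + 17.72·35 + 49.03·297 = 17949.91.
Real growth = 17949.91/17708.81 − 1 = 0.0136.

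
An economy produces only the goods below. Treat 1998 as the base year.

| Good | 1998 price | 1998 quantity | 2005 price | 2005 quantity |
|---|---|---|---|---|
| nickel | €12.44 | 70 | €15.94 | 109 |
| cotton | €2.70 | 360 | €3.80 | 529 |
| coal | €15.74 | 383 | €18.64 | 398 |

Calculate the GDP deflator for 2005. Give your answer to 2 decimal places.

123.40

Nominal GDP 2005 = 15.94·109 + 3.80·529 + 18.64·398 = 11166.38.
Real GDP 2005 (at 1998 prices) = 12.44·109 + 2.70·529 + 15.74·398 = 9048.78.
Deflator = Nominal/Real × 100 = 11166.38/9048.78 × 100 = 123.402.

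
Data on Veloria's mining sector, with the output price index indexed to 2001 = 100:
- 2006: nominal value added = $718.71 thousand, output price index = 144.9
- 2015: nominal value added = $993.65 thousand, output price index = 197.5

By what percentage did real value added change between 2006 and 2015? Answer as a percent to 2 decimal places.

1.43%

Deflate each year: 2006 → 718.71/1.449 = 496.00; 2015 → 993.65/1.975 = 503.11.
So real value added changed by 503.11/496.00 − 1 = 0.0143, i.e. 1.43%.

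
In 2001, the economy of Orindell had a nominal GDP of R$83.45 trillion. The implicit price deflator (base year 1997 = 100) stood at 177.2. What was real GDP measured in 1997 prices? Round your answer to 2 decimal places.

Real GDP = Nominal / (implicit price deflator/100) = 83.45 / 1.772 = 47.09.

R$47.09 trillion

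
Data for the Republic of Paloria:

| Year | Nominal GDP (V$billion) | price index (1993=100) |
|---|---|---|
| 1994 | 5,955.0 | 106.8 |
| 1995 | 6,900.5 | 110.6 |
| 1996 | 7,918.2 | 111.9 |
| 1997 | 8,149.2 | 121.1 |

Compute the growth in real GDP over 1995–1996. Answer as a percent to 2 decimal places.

13.42%

Real GDP 1995 = 6900.5/1.106 = 6239.15.
Real GDP 1996 = 7918.2/1.119 = 7076.14.
Change = 7076.14/6239.15 − 1 = 0.1342.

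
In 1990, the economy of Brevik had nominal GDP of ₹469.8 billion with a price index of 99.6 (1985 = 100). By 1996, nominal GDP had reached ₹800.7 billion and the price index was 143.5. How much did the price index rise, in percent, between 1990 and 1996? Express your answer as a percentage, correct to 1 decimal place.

44.1%

Price-level change = 143.5 / 99.6 − 1 = 0.4408.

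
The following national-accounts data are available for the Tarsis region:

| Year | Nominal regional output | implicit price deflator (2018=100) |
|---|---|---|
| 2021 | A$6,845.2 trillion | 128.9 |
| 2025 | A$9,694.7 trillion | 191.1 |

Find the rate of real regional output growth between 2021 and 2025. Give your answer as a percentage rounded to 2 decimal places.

Real regional output 2021 = 6845.2 / 1.289 = 5310.47.
Real regional output 2025 = 9694.7 / 1.911 = 5073.10.
Real growth = 5073.10 / 5310.47 − 1 = -0.0447.

-4.47%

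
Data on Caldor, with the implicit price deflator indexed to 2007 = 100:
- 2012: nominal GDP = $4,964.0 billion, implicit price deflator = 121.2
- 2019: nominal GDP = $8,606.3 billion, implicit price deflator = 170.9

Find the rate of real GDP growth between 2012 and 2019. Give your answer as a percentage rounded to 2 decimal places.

Deflate each year: 2012 → 4964.0/1.212 = 4095.71; 2019 → 8606.3/1.709 = 5035.87.
So real GDP changed by 5035.87/4095.71 − 1 = 0.2295, i.e. 22.95%.

22.95%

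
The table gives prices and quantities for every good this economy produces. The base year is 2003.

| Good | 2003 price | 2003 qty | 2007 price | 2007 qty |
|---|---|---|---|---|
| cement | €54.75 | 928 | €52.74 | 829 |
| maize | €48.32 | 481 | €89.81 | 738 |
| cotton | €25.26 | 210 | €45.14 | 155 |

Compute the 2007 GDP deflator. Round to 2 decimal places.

Nominal GDP 2007 = 52.74·829 + 89.81·738 + 45.14·155 = 116997.94.
Real GDP 2007 (at 2003 prices) = 54.75·829 + 48.32·738 + 25.26·155 = 84963.21.
Deflator = Nominal/Real × 100 = 116997.94/84963.21 × 100 = 137.704.

137.70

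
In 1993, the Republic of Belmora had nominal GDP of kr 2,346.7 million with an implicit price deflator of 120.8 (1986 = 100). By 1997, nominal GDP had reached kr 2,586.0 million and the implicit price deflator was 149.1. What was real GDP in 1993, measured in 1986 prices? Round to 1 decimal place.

Real GDP = Nominal / (implicit price deflator/100) = 2346.7 / 1.208 = 1942.63.

kr 1,942.6 million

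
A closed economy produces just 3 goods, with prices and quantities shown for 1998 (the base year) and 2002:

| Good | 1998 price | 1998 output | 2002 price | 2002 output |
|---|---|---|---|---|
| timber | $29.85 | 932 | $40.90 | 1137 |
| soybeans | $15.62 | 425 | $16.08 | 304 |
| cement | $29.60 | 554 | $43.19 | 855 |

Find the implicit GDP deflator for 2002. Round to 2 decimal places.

138.01

Nominal GDP 2002 = 40.90·1137 + 16.08·304 + 43.19·855 = 88319.07.
Real GDP 2002 (at 1998 prices) = 29.85·1137 + 15.62·304 + 29.60·855 = 63995.93.
Deflator = Nominal/Real × 100 = 88319.07/63995.93 × 100 = 138.007.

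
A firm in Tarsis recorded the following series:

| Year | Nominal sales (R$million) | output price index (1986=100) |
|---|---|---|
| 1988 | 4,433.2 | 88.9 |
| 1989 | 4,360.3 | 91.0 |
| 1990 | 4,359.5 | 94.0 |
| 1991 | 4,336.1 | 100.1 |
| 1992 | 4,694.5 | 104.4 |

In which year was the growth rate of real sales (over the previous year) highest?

1989: real = 4360.3/0.910 = 4791.54; growth vs 1988 (4986.73) = -3.91%.
1990: real = 4359.5/0.940 = 4637.77; growth vs 1989 (4791.54) = -3.21%.
1991: real = 4336.1/1.001 = 4331.77; growth vs 1990 (4637.77) = -6.60%.
1992: real = 4694.5/1.044 = 4496.65; growth vs 1991 (4331.77) = 3.81%.

1992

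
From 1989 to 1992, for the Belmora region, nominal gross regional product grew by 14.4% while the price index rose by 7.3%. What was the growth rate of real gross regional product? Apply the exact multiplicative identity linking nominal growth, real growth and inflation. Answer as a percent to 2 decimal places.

6.62%

(1 + g_nom) = (1 + g_real)(1 + π), so g_real = 1.1440 / 1.0730 − 1 = 0.06617.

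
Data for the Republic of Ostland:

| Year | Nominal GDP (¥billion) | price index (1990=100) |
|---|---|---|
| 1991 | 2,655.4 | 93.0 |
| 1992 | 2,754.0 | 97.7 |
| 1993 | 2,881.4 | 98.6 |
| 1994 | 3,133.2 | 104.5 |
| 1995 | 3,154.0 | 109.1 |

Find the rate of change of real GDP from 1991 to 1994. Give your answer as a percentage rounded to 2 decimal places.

Real GDP 1991 = 2655.4/0.930 = 2855.27.
Real GDP 1994 = 3133.2/1.045 = 2998.28.
Change = 2998.28/2855.27 − 1 = 0.0501.

5.01%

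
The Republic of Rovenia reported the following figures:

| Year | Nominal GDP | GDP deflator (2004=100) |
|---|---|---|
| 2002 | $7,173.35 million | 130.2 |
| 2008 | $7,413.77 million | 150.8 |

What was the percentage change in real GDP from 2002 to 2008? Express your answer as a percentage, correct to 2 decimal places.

Deflate each year: 2002 → 7173.35/1.302 = 5509.49; 2008 → 7413.77/1.508 = 4916.29.
So real GDP changed by 4916.29/5509.49 − 1 = -0.1077, i.e. -10.77%.

-10.77%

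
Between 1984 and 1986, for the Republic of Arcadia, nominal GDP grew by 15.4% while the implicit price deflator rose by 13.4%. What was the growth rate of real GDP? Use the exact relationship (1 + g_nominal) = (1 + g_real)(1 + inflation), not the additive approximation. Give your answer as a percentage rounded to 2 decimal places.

(1 + g_nom) = (1 + g_real)(1 + π), so g_real = 1.1540 / 1.1340 − 1 = 0.01764.

1.76%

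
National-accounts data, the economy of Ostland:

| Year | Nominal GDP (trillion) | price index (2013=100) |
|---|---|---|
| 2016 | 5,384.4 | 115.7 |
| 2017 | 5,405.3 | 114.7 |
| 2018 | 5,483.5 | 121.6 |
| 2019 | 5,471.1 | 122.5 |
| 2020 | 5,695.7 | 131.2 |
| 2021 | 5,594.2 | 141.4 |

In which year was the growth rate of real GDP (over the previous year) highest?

2017

2017: real = 5405.3/1.147 = 4712.55; growth vs 2016 (4653.76) = 1.26%.
2018: real = 5483.5/1.216 = 4509.46; growth vs 2017 (4712.55) = -4.31%.
2019: real = 5471.1/1.225 = 4466.20; growth vs 2018 (4509.46) = -0.96%.
2020: real = 5695.7/1.312 = 4341.23; growth vs 2019 (4466.20) = -2.80%.
2021: real = 5594.2/1.414 = 3956.29; growth vs 2020 (4341.23) = -8.87%.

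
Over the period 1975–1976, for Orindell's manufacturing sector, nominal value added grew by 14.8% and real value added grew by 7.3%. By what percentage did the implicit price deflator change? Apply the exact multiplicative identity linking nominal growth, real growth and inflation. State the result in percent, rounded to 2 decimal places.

6.99%

(1 + g_nom) = (1 + g_real)(1 + π), so π = 1.1480 / 1.0730 − 1 = 0.06990.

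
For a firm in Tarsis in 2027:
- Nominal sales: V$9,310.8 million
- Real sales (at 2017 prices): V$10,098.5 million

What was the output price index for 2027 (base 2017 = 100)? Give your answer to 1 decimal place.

92.2

output price index = (Nominal / Real) × 100 = 9310.8 / 10098.5 × 100 = 92.20.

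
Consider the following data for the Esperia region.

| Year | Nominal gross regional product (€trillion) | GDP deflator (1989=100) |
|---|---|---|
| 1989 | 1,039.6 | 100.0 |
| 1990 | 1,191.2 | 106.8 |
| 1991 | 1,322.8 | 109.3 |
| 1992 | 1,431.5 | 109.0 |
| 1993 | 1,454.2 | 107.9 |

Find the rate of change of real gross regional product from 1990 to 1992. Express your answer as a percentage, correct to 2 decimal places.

17.75%

Real gross regional product 1990 = 1191.2/1.068 = 1115.36.
Real gross regional product 1992 = 1431.5/1.090 = 1313.30.
Change = 1313.30/1115.36 − 1 = 0.1775.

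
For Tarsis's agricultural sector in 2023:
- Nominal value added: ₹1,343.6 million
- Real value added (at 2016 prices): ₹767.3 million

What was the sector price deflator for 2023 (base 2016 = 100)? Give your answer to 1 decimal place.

sector price deflator = (Nominal / Real) × 100 = 1343.6 / 767.3 × 100 = 175.11.

175.1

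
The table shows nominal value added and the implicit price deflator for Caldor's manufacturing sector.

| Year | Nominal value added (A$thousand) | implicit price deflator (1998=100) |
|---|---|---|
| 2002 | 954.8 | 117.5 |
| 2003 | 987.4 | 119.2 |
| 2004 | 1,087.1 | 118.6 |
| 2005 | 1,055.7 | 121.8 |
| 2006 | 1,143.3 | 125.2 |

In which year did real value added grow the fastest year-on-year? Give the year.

2004

2003: real = 987.4/1.192 = 828.36; growth vs 2002 (812.60) = 1.94%.
2004: real = 1087.1/1.186 = 916.61; growth vs 2003 (828.36) = 10.65%.
2005: real = 1055.7/1.218 = 866.75; growth vs 2004 (916.61) = -5.44%.
2006: real = 1143.3/1.252 = 913.18; growth vs 2005 (866.75) = 5.36%.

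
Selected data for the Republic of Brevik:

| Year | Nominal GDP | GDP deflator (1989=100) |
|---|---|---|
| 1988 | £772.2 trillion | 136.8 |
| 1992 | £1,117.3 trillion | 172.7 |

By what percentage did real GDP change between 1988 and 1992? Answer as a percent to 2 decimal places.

Real GDP 1988 = 772.2 / 1.368 = 564.47.
Real GDP 1992 = 1117.3 / 1.727 = 646.96.
Real growth = 646.96 / 564.47 − 1 = 0.1461.

14.61%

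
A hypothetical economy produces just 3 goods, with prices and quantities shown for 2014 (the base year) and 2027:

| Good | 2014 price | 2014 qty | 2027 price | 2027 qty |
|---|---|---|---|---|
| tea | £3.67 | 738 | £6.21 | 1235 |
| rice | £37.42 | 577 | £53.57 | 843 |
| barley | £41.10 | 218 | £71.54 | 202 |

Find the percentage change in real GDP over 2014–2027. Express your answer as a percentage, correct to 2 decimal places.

33.43%

Real GDP 2014 = Nominal GDP 2014 = 3.67·738 + 37.42·577 + 41.10·218 = 33259.60.
Real GDP 2027 (at 2014 prices) = 3.67·1235 + 37.42·843 + 41.10·202 = 44379.71.
Real growth = 44379.71/33259.60 − 1 = 0.3343.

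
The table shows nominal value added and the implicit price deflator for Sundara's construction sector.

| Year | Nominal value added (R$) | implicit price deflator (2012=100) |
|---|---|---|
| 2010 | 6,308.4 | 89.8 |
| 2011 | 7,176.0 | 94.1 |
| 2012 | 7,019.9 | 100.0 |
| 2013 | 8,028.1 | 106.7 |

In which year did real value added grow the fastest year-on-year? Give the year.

2011: real = 7176.0/0.941 = 7625.93; growth vs 2010 (7024.94) = 8.56%.
2012: real = 7019.9/1.000 = 7019.90; growth vs 2011 (7625.93) = -7.95%.
2013: real = 8028.1/1.067 = 7523.99; growth vs 2012 (7019.90) = 7.18%.

2011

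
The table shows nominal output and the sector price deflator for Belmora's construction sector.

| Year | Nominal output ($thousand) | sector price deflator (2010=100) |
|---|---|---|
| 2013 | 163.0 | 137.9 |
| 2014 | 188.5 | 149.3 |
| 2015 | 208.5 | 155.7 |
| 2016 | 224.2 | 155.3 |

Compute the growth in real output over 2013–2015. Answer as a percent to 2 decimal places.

13.29%

Real output 2013 = 163.0/1.379 = 118.20.
Real output 2015 = 208.5/1.557 = 133.91.
Change = 133.91/118.20 − 1 = 0.1329.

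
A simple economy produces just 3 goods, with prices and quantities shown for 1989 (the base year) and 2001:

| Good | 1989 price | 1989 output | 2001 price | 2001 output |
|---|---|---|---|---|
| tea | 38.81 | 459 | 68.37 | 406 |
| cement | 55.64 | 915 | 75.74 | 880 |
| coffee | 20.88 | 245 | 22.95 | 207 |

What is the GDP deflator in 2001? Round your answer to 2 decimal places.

Nominal GDP 2001 = 68.37·406 + 75.74·880 + 22.95·207 = 99160.07.
Real GDP 2001 (at 1989 prices) = 38.81·406 + 55.64·880 + 20.88·207 = 69042.22.
Deflator = Nominal/Real × 100 = 99160.07/69042.22 × 100 = 143.622.

143.62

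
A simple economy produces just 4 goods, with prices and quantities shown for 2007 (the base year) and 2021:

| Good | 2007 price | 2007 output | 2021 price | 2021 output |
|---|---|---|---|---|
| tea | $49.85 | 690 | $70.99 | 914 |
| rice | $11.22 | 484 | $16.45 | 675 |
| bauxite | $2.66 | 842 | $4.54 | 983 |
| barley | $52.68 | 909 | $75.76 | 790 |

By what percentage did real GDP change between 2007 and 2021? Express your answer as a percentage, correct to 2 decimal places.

8.24%

Real GDP 2007 = Nominal GDP 2007 = 49.85·690 + 11.22·484 + 2.66·842 + 52.68·909 = 89952.82.
Real GDP 2021 (at 2007 prices) = 49.85·914 + 11.22·675 + 2.66·983 + 52.68·790 = 97368.38.
Real growth = 97368.38/89952.82 − 1 = 0.0824.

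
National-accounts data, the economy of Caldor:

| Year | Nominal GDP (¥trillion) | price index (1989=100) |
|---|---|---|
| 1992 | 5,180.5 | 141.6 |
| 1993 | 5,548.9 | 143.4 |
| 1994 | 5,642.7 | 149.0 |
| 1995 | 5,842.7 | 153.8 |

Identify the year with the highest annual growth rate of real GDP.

1993: real = 5548.9/1.434 = 3869.53; growth vs 1992 (3658.55) = 5.77%.
1994: real = 5642.7/1.490 = 3787.05; growth vs 1993 (3869.53) = -2.13%.
1995: real = 5842.7/1.538 = 3798.89; growth vs 1994 (3787.05) = 0.31%.

1993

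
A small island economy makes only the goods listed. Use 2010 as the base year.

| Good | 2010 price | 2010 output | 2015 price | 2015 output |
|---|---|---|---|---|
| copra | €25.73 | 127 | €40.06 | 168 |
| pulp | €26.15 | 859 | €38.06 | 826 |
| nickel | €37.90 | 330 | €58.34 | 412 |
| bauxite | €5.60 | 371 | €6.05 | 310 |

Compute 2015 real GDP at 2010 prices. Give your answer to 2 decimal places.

Real GDP 2015 = Σ (p_2010 × q_2015) = 25.73·168 + 26.15·826 + 37.90·412 + 5.60·310 = 43273.34.

€43273.34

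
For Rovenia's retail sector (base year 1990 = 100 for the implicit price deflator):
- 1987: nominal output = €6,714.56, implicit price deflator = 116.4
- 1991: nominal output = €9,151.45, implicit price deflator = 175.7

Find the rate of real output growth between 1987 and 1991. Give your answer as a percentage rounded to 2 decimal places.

-9.71%

Deflate each year: 1987 → 6714.56/1.164 = 5768.52; 1991 → 9151.45/1.757 = 5208.57.
So real output changed by 5208.57/5768.52 − 1 = -0.0971, i.e. -9.71%.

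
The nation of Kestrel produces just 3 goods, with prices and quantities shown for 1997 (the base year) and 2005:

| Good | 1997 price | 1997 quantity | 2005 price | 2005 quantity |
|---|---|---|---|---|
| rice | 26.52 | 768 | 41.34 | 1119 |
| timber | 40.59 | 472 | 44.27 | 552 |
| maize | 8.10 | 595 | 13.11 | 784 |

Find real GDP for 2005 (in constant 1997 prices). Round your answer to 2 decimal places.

58431.96

Real GDP 2005 = Σ (p_1997 × q_2005) = 26.52·1119 + 40.59·552 + 8.10·784 = 58431.96.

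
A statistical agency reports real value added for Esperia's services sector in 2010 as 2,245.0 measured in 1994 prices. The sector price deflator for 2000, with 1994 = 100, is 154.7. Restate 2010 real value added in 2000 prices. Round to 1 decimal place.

Real value added in 2000 prices = Real value added in 1994 prices × (P_2000/P_1994) = 2245.0 × 1.547 = 3473.02.

3,473.0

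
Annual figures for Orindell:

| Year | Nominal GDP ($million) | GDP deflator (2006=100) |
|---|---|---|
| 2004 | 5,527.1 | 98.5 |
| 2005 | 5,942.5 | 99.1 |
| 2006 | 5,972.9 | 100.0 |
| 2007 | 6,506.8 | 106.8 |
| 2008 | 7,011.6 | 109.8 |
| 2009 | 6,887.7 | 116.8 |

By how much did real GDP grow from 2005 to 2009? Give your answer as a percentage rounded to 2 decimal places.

-1.66%

Real GDP 2005 = 5942.5/0.991 = 5996.47.
Real GDP 2009 = 6887.7/1.168 = 5897.00.
Change = 5897.00/5996.47 − 1 = -0.0166.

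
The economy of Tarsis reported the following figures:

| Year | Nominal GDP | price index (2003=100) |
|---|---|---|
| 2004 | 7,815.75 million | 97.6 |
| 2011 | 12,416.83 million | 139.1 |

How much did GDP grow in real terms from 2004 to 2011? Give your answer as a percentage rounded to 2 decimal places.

11.47%

Real GDP 2004 = 7815.75 / 0.976 = 8007.94.
Real GDP 2011 = 12416.83 / 1.391 = 8926.55.
Real growth = 8926.55 / 8007.94 − 1 = 0.1147.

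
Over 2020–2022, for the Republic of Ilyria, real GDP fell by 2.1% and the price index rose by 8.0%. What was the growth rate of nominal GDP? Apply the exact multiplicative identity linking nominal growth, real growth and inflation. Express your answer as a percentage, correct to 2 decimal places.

5.73%

(1 + g_nom) = (1 + g_real)(1 + π) = 0.9790 × 1.0800 = 1.05732.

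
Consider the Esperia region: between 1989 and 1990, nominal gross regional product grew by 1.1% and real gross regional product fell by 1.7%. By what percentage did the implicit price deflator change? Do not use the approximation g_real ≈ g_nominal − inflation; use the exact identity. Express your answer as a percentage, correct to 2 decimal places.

2.85%

(1 + g_nom) = (1 + g_real)(1 + π), so π = 1.0110 / 0.9830 − 1 = 0.02848.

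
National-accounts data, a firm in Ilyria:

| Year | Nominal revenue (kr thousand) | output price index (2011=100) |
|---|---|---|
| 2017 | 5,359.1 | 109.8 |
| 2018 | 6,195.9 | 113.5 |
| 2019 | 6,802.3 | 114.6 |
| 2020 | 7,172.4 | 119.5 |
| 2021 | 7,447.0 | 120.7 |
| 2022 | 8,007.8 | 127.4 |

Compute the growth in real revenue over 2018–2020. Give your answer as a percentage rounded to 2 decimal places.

9.95%

Real revenue 2018 = 6195.9/1.135 = 5458.94.
Real revenue 2020 = 7172.4/1.195 = 6002.01.
Change = 6002.01/5458.94 − 1 = 0.0995.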